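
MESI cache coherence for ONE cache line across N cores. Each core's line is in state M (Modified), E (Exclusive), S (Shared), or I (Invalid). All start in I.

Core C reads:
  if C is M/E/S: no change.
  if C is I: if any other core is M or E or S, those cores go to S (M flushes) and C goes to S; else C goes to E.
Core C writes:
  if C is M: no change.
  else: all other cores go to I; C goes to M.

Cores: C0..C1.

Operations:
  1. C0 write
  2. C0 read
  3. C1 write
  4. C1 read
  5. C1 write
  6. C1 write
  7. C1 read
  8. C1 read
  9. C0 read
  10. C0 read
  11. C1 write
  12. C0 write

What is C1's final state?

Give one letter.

Answer: I

Derivation:
Op 1: C0 write [C0 write: invalidate none -> C0=M] -> [M,I]
Op 2: C0 read [C0 read: already in M, no change] -> [M,I]
Op 3: C1 write [C1 write: invalidate ['C0=M'] -> C1=M] -> [I,M]
Op 4: C1 read [C1 read: already in M, no change] -> [I,M]
Op 5: C1 write [C1 write: already M (modified), no change] -> [I,M]
Op 6: C1 write [C1 write: already M (modified), no change] -> [I,M]
Op 7: C1 read [C1 read: already in M, no change] -> [I,M]
Op 8: C1 read [C1 read: already in M, no change] -> [I,M]
Op 9: C0 read [C0 read from I: others=['C1=M'] -> C0=S, others downsized to S] -> [S,S]
Op 10: C0 read [C0 read: already in S, no change] -> [S,S]
Op 11: C1 write [C1 write: invalidate ['C0=S'] -> C1=M] -> [I,M]
Op 12: C0 write [C0 write: invalidate ['C1=M'] -> C0=M] -> [M,I]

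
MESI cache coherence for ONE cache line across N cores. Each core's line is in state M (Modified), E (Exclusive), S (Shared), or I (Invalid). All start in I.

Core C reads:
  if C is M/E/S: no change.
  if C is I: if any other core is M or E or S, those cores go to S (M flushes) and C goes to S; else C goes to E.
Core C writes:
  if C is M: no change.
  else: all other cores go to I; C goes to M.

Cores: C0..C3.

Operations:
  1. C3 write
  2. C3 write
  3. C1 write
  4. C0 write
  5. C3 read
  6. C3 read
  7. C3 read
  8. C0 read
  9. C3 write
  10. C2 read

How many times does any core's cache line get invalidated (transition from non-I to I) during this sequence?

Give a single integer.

Answer: 3

Derivation:
Op 1: C3 write [C3 write: invalidate none -> C3=M] -> [I,I,I,M] (invalidations this op: 0; running total: 0)
Op 2: C3 write [C3 write: already M (modified), no change] -> [I,I,I,M] (invalidations this op: 0; running total: 0)
Op 3: C1 write [C1 write: invalidate ['C3=M'] -> C1=M] -> [I,M,I,I] (invalidations this op: 1; running total: 1)
Op 4: C0 write [C0 write: invalidate ['C1=M'] -> C0=M] -> [M,I,I,I] (invalidations this op: 1; running total: 2)
Op 5: C3 read [C3 read from I: others=['C0=M'] -> C3=S, others downsized to S] -> [S,I,I,S] (invalidations this op: 0; running total: 2)
Op 6: C3 read [C3 read: already in S, no change] -> [S,I,I,S] (invalidations this op: 0; running total: 2)
Op 7: C3 read [C3 read: already in S, no change] -> [S,I,I,S] (invalidations this op: 0; running total: 2)
Op 8: C0 read [C0 read: already in S, no change] -> [S,I,I,S] (invalidations this op: 0; running total: 2)
Op 9: C3 write [C3 write: invalidate ['C0=S'] -> C3=M] -> [I,I,I,M] (invalidations this op: 1; running total: 3)
Op 10: C2 read [C2 read from I: others=['C3=M'] -> C2=S, others downsized to S] -> [I,I,S,S] (invalidations this op: 0; running total: 3)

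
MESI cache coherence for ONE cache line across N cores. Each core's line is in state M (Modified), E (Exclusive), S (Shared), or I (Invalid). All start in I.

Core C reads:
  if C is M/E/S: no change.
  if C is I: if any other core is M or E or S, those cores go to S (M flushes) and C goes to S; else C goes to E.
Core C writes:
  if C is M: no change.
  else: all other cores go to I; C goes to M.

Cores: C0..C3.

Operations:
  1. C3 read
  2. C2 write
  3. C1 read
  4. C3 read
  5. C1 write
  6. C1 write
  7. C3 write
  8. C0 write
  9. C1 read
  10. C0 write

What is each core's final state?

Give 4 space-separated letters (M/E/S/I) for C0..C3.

Op 1: C3 read [C3 read from I: no other sharers -> C3=E (exclusive)] -> [I,I,I,E]
Op 2: C2 write [C2 write: invalidate ['C3=E'] -> C2=M] -> [I,I,M,I]
Op 3: C1 read [C1 read from I: others=['C2=M'] -> C1=S, others downsized to S] -> [I,S,S,I]
Op 4: C3 read [C3 read from I: others=['C1=S', 'C2=S'] -> C3=S, others downsized to S] -> [I,S,S,S]
Op 5: C1 write [C1 write: invalidate ['C2=S', 'C3=S'] -> C1=M] -> [I,M,I,I]
Op 6: C1 write [C1 write: already M (modified), no change] -> [I,M,I,I]
Op 7: C3 write [C3 write: invalidate ['C1=M'] -> C3=M] -> [I,I,I,M]
Op 8: C0 write [C0 write: invalidate ['C3=M'] -> C0=M] -> [M,I,I,I]
Op 9: C1 read [C1 read from I: others=['C0=M'] -> C1=S, others downsized to S] -> [S,S,I,I]
Op 10: C0 write [C0 write: invalidate ['C1=S'] -> C0=M] -> [M,I,I,I]

Answer: M I I I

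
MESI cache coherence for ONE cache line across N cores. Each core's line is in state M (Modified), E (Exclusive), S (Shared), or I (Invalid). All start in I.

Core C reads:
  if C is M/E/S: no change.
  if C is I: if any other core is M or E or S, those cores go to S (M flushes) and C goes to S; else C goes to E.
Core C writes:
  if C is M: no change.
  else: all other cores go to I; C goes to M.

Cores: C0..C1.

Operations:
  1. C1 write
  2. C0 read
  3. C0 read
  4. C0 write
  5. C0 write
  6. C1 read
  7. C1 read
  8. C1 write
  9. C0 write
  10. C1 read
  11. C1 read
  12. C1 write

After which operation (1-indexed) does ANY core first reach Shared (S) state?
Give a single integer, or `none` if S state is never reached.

Op 1: C1 write [C1 write: invalidate none -> C1=M] -> [I,M]
Op 2: C0 read [C0 read from I: others=['C1=M'] -> C0=S, others downsized to S] -> [S,S]
  -> First S state at op 2; remaining ops need not be traced.

Answer: 2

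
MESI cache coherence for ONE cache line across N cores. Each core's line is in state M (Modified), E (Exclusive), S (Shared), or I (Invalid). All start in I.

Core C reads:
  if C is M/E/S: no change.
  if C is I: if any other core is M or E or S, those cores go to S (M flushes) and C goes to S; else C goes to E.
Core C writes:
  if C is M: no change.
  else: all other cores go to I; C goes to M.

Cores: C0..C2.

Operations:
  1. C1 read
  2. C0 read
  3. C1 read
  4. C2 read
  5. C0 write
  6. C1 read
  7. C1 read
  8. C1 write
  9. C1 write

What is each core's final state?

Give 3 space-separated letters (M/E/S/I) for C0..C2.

Answer: I M I

Derivation:
Op 1: C1 read [C1 read from I: no other sharers -> C1=E (exclusive)] -> [I,E,I]
Op 2: C0 read [C0 read from I: others=['C1=E'] -> C0=S, others downsized to S] -> [S,S,I]
Op 3: C1 read [C1 read: already in S, no change] -> [S,S,I]
Op 4: C2 read [C2 read from I: others=['C0=S', 'C1=S'] -> C2=S, others downsized to S] -> [S,S,S]
Op 5: C0 write [C0 write: invalidate ['C1=S', 'C2=S'] -> C0=M] -> [M,I,I]
Op 6: C1 read [C1 read from I: others=['C0=M'] -> C1=S, others downsized to S] -> [S,S,I]
Op 7: C1 read [C1 read: already in S, no change] -> [S,S,I]
Op 8: C1 write [C1 write: invalidate ['C0=S'] -> C1=M] -> [I,M,I]
Op 9: C1 write [C1 write: already M (modified), no change] -> [I,M,I]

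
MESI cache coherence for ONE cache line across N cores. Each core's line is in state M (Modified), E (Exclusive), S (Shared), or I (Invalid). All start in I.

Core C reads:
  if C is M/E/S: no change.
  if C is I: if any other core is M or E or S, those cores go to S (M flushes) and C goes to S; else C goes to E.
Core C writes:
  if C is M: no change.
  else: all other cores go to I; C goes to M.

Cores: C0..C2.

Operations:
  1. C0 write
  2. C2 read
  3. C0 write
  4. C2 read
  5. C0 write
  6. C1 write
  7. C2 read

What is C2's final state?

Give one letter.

Answer: S

Derivation:
Op 1: C0 write [C0 write: invalidate none -> C0=M] -> [M,I,I]
Op 2: C2 read [C2 read from I: others=['C0=M'] -> C2=S, others downsized to S] -> [S,I,S]
Op 3: C0 write [C0 write: invalidate ['C2=S'] -> C0=M] -> [M,I,I]
Op 4: C2 read [C2 read from I: others=['C0=M'] -> C2=S, others downsized to S] -> [S,I,S]
Op 5: C0 write [C0 write: invalidate ['C2=S'] -> C0=M] -> [M,I,I]
Op 6: C1 write [C1 write: invalidate ['C0=M'] -> C1=M] -> [I,M,I]
Op 7: C2 read [C2 read from I: others=['C1=M'] -> C2=S, others downsized to S] -> [I,S,S]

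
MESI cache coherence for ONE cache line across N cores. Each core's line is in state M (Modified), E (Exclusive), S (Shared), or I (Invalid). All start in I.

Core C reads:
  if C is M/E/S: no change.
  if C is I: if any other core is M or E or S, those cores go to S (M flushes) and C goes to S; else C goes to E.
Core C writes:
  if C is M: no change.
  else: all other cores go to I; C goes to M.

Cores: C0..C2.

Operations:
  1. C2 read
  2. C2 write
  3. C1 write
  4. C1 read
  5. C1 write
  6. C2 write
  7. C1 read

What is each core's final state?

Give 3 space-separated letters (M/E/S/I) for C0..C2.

Answer: I S S

Derivation:
Op 1: C2 read [C2 read from I: no other sharers -> C2=E (exclusive)] -> [I,I,E]
Op 2: C2 write [C2 write: invalidate none -> C2=M] -> [I,I,M]
Op 3: C1 write [C1 write: invalidate ['C2=M'] -> C1=M] -> [I,M,I]
Op 4: C1 read [C1 read: already in M, no change] -> [I,M,I]
Op 5: C1 write [C1 write: already M (modified), no change] -> [I,M,I]
Op 6: C2 write [C2 write: invalidate ['C1=M'] -> C2=M] -> [I,I,M]
Op 7: C1 read [C1 read from I: others=['C2=M'] -> C1=S, others downsized to S] -> [I,S,S]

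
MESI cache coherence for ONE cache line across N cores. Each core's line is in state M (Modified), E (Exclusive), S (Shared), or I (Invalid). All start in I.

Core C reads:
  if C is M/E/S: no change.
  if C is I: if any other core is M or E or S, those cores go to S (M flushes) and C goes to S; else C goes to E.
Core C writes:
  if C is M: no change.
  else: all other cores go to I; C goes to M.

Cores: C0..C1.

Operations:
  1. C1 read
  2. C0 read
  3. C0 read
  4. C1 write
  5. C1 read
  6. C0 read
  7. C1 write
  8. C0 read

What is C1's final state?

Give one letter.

Answer: S

Derivation:
Op 1: C1 read [C1 read from I: no other sharers -> C1=E (exclusive)] -> [I,E]
Op 2: C0 read [C0 read from I: others=['C1=E'] -> C0=S, others downsized to S] -> [S,S]
Op 3: C0 read [C0 read: already in S, no change] -> [S,S]
Op 4: C1 write [C1 write: invalidate ['C0=S'] -> C1=M] -> [I,M]
Op 5: C1 read [C1 read: already in M, no change] -> [I,M]
Op 6: C0 read [C0 read from I: others=['C1=M'] -> C0=S, others downsized to S] -> [S,S]
Op 7: C1 write [C1 write: invalidate ['C0=S'] -> C1=M] -> [I,M]
Op 8: C0 read [C0 read from I: others=['C1=M'] -> C0=S, others downsized to S] -> [S,S]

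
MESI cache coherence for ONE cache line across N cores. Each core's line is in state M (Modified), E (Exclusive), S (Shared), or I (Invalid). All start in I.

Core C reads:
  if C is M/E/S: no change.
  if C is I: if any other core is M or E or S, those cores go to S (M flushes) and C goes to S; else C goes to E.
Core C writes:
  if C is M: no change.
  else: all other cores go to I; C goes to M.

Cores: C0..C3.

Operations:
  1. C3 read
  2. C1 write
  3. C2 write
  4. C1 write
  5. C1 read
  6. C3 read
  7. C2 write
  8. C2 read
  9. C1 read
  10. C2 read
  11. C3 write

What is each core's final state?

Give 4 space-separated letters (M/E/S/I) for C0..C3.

Op 1: C3 read [C3 read from I: no other sharers -> C3=E (exclusive)] -> [I,I,I,E]
Op 2: C1 write [C1 write: invalidate ['C3=E'] -> C1=M] -> [I,M,I,I]
Op 3: C2 write [C2 write: invalidate ['C1=M'] -> C2=M] -> [I,I,M,I]
Op 4: C1 write [C1 write: invalidate ['C2=M'] -> C1=M] -> [I,M,I,I]
Op 5: C1 read [C1 read: already in M, no change] -> [I,M,I,I]
Op 6: C3 read [C3 read from I: others=['C1=M'] -> C3=S, others downsized to S] -> [I,S,I,S]
Op 7: C2 write [C2 write: invalidate ['C1=S', 'C3=S'] -> C2=M] -> [I,I,M,I]
Op 8: C2 read [C2 read: already in M, no change] -> [I,I,M,I]
Op 9: C1 read [C1 read from I: others=['C2=M'] -> C1=S, others downsized to S] -> [I,S,S,I]
Op 10: C2 read [C2 read: already in S, no change] -> [I,S,S,I]
Op 11: C3 write [C3 write: invalidate ['C1=S', 'C2=S'] -> C3=M] -> [I,I,I,M]

Answer: I I I M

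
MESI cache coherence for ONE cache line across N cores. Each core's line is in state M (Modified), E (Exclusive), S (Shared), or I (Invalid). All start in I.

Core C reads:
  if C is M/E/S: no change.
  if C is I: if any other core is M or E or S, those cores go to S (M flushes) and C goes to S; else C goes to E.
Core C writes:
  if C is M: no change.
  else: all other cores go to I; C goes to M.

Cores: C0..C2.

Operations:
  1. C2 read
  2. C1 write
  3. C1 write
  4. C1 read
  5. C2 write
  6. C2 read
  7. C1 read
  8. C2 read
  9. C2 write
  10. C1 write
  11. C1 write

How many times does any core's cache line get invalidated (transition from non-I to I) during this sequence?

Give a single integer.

Answer: 4

Derivation:
Op 1: C2 read [C2 read from I: no other sharers -> C2=E (exclusive)] -> [I,I,E] (invalidations this op: 0; running total: 0)
Op 2: C1 write [C1 write: invalidate ['C2=E'] -> C1=M] -> [I,M,I] (invalidations this op: 1; running total: 1)
Op 3: C1 write [C1 write: already M (modified), no change] -> [I,M,I] (invalidations this op: 0; running total: 1)
Op 4: C1 read [C1 read: already in M, no change] -> [I,M,I] (invalidations this op: 0; running total: 1)
Op 5: C2 write [C2 write: invalidate ['C1=M'] -> C2=M] -> [I,I,M] (invalidations this op: 1; running total: 2)
Op 6: C2 read [C2 read: already in M, no change] -> [I,I,M] (invalidations this op: 0; running total: 2)
Op 7: C1 read [C1 read from I: others=['C2=M'] -> C1=S, others downsized to S] -> [I,S,S] (invalidations this op: 0; running total: 2)
Op 8: C2 read [C2 read: already in S, no change] -> [I,S,S] (invalidations this op: 0; running total: 2)
Op 9: C2 write [C2 write: invalidate ['C1=S'] -> C2=M] -> [I,I,M] (invalidations this op: 1; running total: 3)
Op 10: C1 write [C1 write: invalidate ['C2=M'] -> C1=M] -> [I,M,I] (invalidations this op: 1; running total: 4)
Op 11: C1 write [C1 write: already M (modified), no change] -> [I,M,I] (invalidations this op: 0; running total: 4)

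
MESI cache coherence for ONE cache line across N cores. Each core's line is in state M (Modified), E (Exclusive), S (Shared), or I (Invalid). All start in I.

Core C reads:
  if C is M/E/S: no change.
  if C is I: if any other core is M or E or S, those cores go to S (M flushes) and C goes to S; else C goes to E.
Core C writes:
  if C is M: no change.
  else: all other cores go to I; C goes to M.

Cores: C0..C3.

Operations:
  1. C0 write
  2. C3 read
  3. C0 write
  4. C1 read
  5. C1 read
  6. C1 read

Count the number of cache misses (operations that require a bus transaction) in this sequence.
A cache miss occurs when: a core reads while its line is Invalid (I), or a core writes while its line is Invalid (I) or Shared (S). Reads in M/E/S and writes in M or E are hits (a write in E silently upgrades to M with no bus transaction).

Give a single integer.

Answer: 4

Derivation:
Op 1: C0 write [C0 write: invalidate none -> C0=M] -> [M,I,I,I] [MISS #1: write from I]
Op 2: C3 read [C3 read from I: others=['C0=M'] -> C3=S, others downsized to S] -> [S,I,I,S] [MISS #2: read from I]
Op 3: C0 write [C0 write: invalidate ['C3=S'] -> C0=M] -> [M,I,I,I] [MISS #3: write from S]
Op 4: C1 read [C1 read from I: others=['C0=M'] -> C1=S, others downsized to S] -> [S,S,I,I] [MISS #4: read from I]
Op 5: C1 read [C1 read: already in S, no change] -> [S,S,I,I] [hit: read from S]
Op 6: C1 read [C1 read: already in S, no change] -> [S,S,I,I] [hit: read from S]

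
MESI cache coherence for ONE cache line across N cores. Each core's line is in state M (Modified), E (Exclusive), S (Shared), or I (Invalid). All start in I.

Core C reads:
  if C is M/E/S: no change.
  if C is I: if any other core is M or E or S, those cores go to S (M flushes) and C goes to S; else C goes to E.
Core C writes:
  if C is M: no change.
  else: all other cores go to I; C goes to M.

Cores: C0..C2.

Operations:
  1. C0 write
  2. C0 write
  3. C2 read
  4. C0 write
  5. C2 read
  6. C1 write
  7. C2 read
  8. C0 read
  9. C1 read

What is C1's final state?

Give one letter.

Answer: S

Derivation:
Op 1: C0 write [C0 write: invalidate none -> C0=M] -> [M,I,I]
Op 2: C0 write [C0 write: already M (modified), no change] -> [M,I,I]
Op 3: C2 read [C2 read from I: others=['C0=M'] -> C2=S, others downsized to S] -> [S,I,S]
Op 4: C0 write [C0 write: invalidate ['C2=S'] -> C0=M] -> [M,I,I]
Op 5: C2 read [C2 read from I: others=['C0=M'] -> C2=S, others downsized to S] -> [S,I,S]
Op 6: C1 write [C1 write: invalidate ['C0=S', 'C2=S'] -> C1=M] -> [I,M,I]
Op 7: C2 read [C2 read from I: others=['C1=M'] -> C2=S, others downsized to S] -> [I,S,S]
Op 8: C0 read [C0 read from I: others=['C1=S', 'C2=S'] -> C0=S, others downsized to S] -> [S,S,S]
Op 9: C1 read [C1 read: already in S, no change] -> [S,S,S]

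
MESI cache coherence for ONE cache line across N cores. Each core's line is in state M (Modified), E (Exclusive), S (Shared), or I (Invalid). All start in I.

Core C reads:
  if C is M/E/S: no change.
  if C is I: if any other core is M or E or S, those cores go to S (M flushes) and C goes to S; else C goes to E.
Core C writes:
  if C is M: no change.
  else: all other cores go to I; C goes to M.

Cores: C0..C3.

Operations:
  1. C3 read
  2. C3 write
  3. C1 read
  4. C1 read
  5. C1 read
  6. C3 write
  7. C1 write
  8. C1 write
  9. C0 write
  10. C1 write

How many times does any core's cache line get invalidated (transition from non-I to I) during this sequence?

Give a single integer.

Op 1: C3 read [C3 read from I: no other sharers -> C3=E (exclusive)] -> [I,I,I,E] (invalidations this op: 0; running total: 0)
Op 2: C3 write [C3 write: invalidate none -> C3=M] -> [I,I,I,M] (invalidations this op: 0; running total: 0)
Op 3: C1 read [C1 read from I: others=['C3=M'] -> C1=S, others downsized to S] -> [I,S,I,S] (invalidations this op: 0; running total: 0)
Op 4: C1 read [C1 read: already in S, no change] -> [I,S,I,S] (invalidations this op: 0; running total: 0)
Op 5: C1 read [C1 read: already in S, no change] -> [I,S,I,S] (invalidations this op: 0; running total: 0)
Op 6: C3 write [C3 write: invalidate ['C1=S'] -> C3=M] -> [I,I,I,M] (invalidations this op: 1; running total: 1)
Op 7: C1 write [C1 write: invalidate ['C3=M'] -> C1=M] -> [I,M,I,I] (invalidations this op: 1; running total: 2)
Op 8: C1 write [C1 write: already M (modified), no change] -> [I,M,I,I] (invalidations this op: 0; running total: 2)
Op 9: C0 write [C0 write: invalidate ['C1=M'] -> C0=M] -> [M,I,I,I] (invalidations this op: 1; running total: 3)
Op 10: C1 write [C1 write: invalidate ['C0=M'] -> C1=M] -> [I,M,I,I] (invalidations this op: 1; running total: 4)

Answer: 4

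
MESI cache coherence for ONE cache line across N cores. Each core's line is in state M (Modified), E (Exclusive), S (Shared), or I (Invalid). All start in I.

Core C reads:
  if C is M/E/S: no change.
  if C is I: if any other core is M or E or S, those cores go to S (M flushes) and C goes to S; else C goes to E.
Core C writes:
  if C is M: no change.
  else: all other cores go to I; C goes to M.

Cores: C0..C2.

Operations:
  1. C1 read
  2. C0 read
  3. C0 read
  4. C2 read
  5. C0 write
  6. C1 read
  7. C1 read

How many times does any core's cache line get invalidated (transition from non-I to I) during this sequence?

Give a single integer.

Op 1: C1 read [C1 read from I: no other sharers -> C1=E (exclusive)] -> [I,E,I] (invalidations this op: 0; running total: 0)
Op 2: C0 read [C0 read from I: others=['C1=E'] -> C0=S, others downsized to S] -> [S,S,I] (invalidations this op: 0; running total: 0)
Op 3: C0 read [C0 read: already in S, no change] -> [S,S,I] (invalidations this op: 0; running total: 0)
Op 4: C2 read [C2 read from I: others=['C0=S', 'C1=S'] -> C2=S, others downsized to S] -> [S,S,S] (invalidations this op: 0; running total: 0)
Op 5: C0 write [C0 write: invalidate ['C1=S', 'C2=S'] -> C0=M] -> [M,I,I] (invalidations this op: 2; running total: 2)
Op 6: C1 read [C1 read from I: others=['C0=M'] -> C1=S, others downsized to S] -> [S,S,I] (invalidations this op: 0; running total: 2)
Op 7: C1 read [C1 read: already in S, no change] -> [S,S,I] (invalidations this op: 0; running total: 2)

Answer: 2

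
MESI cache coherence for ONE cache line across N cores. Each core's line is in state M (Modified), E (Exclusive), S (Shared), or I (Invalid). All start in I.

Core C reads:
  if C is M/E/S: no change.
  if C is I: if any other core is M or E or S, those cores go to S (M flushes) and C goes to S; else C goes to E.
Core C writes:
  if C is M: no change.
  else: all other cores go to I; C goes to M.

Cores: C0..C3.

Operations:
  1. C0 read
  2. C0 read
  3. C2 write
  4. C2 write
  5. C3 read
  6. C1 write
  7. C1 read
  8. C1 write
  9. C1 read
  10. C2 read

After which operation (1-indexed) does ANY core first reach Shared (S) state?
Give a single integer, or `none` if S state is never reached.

Op 1: C0 read [C0 read from I: no other sharers -> C0=E (exclusive)] -> [E,I,I,I]
Op 2: C0 read [C0 read: already in E, no change] -> [E,I,I,I]
Op 3: C2 write [C2 write: invalidate ['C0=E'] -> C2=M] -> [I,I,M,I]
Op 4: C2 write [C2 write: already M (modified), no change] -> [I,I,M,I]
Op 5: C3 read [C3 read from I: others=['C2=M'] -> C3=S, others downsized to S] -> [I,I,S,S]
  -> First S state at op 5; remaining ops need not be traced.

Answer: 5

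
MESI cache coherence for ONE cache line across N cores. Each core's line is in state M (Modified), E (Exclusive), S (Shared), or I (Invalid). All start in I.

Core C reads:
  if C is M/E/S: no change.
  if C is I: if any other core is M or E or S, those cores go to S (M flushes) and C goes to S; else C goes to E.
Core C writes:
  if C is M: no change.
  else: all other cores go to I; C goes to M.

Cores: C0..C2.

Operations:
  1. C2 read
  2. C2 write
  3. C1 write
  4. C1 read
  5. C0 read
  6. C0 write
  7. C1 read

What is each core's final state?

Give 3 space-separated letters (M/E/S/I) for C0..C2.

Op 1: C2 read [C2 read from I: no other sharers -> C2=E (exclusive)] -> [I,I,E]
Op 2: C2 write [C2 write: invalidate none -> C2=M] -> [I,I,M]
Op 3: C1 write [C1 write: invalidate ['C2=M'] -> C1=M] -> [I,M,I]
Op 4: C1 read [C1 read: already in M, no change] -> [I,M,I]
Op 5: C0 read [C0 read from I: others=['C1=M'] -> C0=S, others downsized to S] -> [S,S,I]
Op 6: C0 write [C0 write: invalidate ['C1=S'] -> C0=M] -> [M,I,I]
Op 7: C1 read [C1 read from I: others=['C0=M'] -> C1=S, others downsized to S] -> [S,S,I]

Answer: S S I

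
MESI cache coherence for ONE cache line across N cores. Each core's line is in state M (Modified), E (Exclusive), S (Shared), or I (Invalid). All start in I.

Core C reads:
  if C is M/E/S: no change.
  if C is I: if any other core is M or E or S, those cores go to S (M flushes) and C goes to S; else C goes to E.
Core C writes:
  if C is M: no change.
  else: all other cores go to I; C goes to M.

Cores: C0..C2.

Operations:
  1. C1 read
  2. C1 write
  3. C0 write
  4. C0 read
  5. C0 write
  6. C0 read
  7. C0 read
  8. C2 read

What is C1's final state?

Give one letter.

Answer: I

Derivation:
Op 1: C1 read [C1 read from I: no other sharers -> C1=E (exclusive)] -> [I,E,I]
Op 2: C1 write [C1 write: invalidate none -> C1=M] -> [I,M,I]
Op 3: C0 write [C0 write: invalidate ['C1=M'] -> C0=M] -> [M,I,I]
Op 4: C0 read [C0 read: already in M, no change] -> [M,I,I]
Op 5: C0 write [C0 write: already M (modified), no change] -> [M,I,I]
Op 6: C0 read [C0 read: already in M, no change] -> [M,I,I]
Op 7: C0 read [C0 read: already in M, no change] -> [M,I,I]
Op 8: C2 read [C2 read from I: others=['C0=M'] -> C2=S, others downsized to S] -> [S,I,S]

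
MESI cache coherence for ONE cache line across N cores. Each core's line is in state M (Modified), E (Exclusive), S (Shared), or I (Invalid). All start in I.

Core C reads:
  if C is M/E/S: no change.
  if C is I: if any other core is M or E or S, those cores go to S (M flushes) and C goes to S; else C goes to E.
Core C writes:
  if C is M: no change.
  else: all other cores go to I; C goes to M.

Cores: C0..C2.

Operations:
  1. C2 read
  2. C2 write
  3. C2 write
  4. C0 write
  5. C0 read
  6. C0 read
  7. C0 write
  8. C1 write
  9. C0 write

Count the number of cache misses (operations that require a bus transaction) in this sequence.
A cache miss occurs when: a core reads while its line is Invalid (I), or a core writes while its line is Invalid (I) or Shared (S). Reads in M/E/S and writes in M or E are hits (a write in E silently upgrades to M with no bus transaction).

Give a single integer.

Op 1: C2 read [C2 read from I: no other sharers -> C2=E (exclusive)] -> [I,I,E] [MISS #1: read from I]
Op 2: C2 write [C2 write: invalidate none -> C2=M] -> [I,I,M] [hit: write from E is a silent E->M upgrade, no bus transaction]
Op 3: C2 write [C2 write: already M (modified), no change] -> [I,I,M] [hit: write from M]
Op 4: C0 write [C0 write: invalidate ['C2=M'] -> C0=M] -> [M,I,I] [MISS #2: write from I]
Op 5: C0 read [C0 read: already in M, no change] -> [M,I,I] [hit: read from M]
Op 6: C0 read [C0 read: already in M, no change] -> [M,I,I] [hit: read from M]
Op 7: C0 write [C0 write: already M (modified), no change] -> [M,I,I] [hit: write from M]
Op 8: C1 write [C1 write: invalidate ['C0=M'] -> C1=M] -> [I,M,I] [MISS #3: write from I]
Op 9: C0 write [C0 write: invalidate ['C1=M'] -> C0=M] -> [M,I,I] [MISS #4: write from I]

Answer: 4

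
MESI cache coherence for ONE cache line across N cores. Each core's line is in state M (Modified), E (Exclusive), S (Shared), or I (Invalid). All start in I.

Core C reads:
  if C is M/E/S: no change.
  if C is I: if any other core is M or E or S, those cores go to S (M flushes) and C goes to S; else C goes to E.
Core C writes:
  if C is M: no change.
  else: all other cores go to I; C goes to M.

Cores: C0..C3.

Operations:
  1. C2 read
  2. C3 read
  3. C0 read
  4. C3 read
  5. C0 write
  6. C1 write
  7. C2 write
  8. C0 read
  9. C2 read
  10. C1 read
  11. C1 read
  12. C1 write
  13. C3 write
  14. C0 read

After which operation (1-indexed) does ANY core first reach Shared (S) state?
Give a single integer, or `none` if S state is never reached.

Op 1: C2 read [C2 read from I: no other sharers -> C2=E (exclusive)] -> [I,I,E,I]
Op 2: C3 read [C3 read from I: others=['C2=E'] -> C3=S, others downsized to S] -> [I,I,S,S]
  -> First S state at op 2; remaining ops need not be traced.

Answer: 2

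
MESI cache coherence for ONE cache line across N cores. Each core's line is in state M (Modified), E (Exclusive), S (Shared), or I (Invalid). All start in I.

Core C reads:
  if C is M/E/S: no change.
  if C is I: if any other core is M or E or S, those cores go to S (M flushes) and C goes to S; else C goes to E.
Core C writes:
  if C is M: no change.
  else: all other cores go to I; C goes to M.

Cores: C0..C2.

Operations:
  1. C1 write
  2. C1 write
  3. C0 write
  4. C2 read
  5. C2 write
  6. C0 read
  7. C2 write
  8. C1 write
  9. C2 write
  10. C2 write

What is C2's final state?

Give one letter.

Answer: M

Derivation:
Op 1: C1 write [C1 write: invalidate none -> C1=M] -> [I,M,I]
Op 2: C1 write [C1 write: already M (modified), no change] -> [I,M,I]
Op 3: C0 write [C0 write: invalidate ['C1=M'] -> C0=M] -> [M,I,I]
Op 4: C2 read [C2 read from I: others=['C0=M'] -> C2=S, others downsized to S] -> [S,I,S]
Op 5: C2 write [C2 write: invalidate ['C0=S'] -> C2=M] -> [I,I,M]
Op 6: C0 read [C0 read from I: others=['C2=M'] -> C0=S, others downsized to S] -> [S,I,S]
Op 7: C2 write [C2 write: invalidate ['C0=S'] -> C2=M] -> [I,I,M]
Op 8: C1 write [C1 write: invalidate ['C2=M'] -> C1=M] -> [I,M,I]
Op 9: C2 write [C2 write: invalidate ['C1=M'] -> C2=M] -> [I,I,M]
Op 10: C2 write [C2 write: already M (modified), no change] -> [I,I,M]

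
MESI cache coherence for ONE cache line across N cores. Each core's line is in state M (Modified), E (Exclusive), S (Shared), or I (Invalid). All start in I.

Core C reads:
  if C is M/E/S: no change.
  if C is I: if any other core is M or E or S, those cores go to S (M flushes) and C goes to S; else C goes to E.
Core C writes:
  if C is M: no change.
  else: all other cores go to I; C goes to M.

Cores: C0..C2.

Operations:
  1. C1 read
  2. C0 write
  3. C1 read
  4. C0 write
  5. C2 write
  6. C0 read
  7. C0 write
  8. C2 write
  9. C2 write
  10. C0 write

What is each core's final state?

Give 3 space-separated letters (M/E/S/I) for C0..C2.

Op 1: C1 read [C1 read from I: no other sharers -> C1=E (exclusive)] -> [I,E,I]
Op 2: C0 write [C0 write: invalidate ['C1=E'] -> C0=M] -> [M,I,I]
Op 3: C1 read [C1 read from I: others=['C0=M'] -> C1=S, others downsized to S] -> [S,S,I]
Op 4: C0 write [C0 write: invalidate ['C1=S'] -> C0=M] -> [M,I,I]
Op 5: C2 write [C2 write: invalidate ['C0=M'] -> C2=M] -> [I,I,M]
Op 6: C0 read [C0 read from I: others=['C2=M'] -> C0=S, others downsized to S] -> [S,I,S]
Op 7: C0 write [C0 write: invalidate ['C2=S'] -> C0=M] -> [M,I,I]
Op 8: C2 write [C2 write: invalidate ['C0=M'] -> C2=M] -> [I,I,M]
Op 9: C2 write [C2 write: already M (modified), no change] -> [I,I,M]
Op 10: C0 write [C0 write: invalidate ['C2=M'] -> C0=M] -> [M,I,I]

Answer: M I I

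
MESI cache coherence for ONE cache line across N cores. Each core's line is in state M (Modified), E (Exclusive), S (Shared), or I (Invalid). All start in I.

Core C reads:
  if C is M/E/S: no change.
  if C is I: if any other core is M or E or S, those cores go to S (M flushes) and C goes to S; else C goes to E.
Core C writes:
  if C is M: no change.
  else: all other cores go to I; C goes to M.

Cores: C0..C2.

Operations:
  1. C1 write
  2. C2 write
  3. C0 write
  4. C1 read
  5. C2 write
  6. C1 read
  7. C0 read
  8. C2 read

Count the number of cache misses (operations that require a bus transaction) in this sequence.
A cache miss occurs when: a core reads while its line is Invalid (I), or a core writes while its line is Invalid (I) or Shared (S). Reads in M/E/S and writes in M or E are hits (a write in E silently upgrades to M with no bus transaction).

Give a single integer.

Answer: 7

Derivation:
Op 1: C1 write [C1 write: invalidate none -> C1=M] -> [I,M,I] [MISS #1: write from I]
Op 2: C2 write [C2 write: invalidate ['C1=M'] -> C2=M] -> [I,I,M] [MISS #2: write from I]
Op 3: C0 write [C0 write: invalidate ['C2=M'] -> C0=M] -> [M,I,I] [MISS #3: write from I]
Op 4: C1 read [C1 read from I: others=['C0=M'] -> C1=S, others downsized to S] -> [S,S,I] [MISS #4: read from I]
Op 5: C2 write [C2 write: invalidate ['C0=S', 'C1=S'] -> C2=M] -> [I,I,M] [MISS #5: write from I]
Op 6: C1 read [C1 read from I: others=['C2=M'] -> C1=S, others downsized to S] -> [I,S,S] [MISS #6: read from I]
Op 7: C0 read [C0 read from I: others=['C1=S', 'C2=S'] -> C0=S, others downsized to S] -> [S,S,S] [MISS #7: read from I]
Op 8: C2 read [C2 read: already in S, no change] -> [S,S,S] [hit: read from S]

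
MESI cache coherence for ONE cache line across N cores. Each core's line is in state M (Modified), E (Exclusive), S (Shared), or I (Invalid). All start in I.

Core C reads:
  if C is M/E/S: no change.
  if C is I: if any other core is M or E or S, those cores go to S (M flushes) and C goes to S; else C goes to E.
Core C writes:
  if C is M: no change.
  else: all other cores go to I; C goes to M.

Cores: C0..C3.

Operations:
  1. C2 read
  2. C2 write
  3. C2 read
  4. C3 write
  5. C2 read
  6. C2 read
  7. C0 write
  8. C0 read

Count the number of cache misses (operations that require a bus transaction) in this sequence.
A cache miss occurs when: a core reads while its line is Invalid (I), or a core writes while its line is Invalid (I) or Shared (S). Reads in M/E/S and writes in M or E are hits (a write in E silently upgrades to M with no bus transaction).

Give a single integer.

Answer: 4

Derivation:
Op 1: C2 read [C2 read from I: no other sharers -> C2=E (exclusive)] -> [I,I,E,I] [MISS #1: read from I]
Op 2: C2 write [C2 write: invalidate none -> C2=M] -> [I,I,M,I] [hit: write from E is a silent E->M upgrade, no bus transaction]
Op 3: C2 read [C2 read: already in M, no change] -> [I,I,M,I] [hit: read from M]
Op 4: C3 write [C3 write: invalidate ['C2=M'] -> C3=M] -> [I,I,I,M] [MISS #2: write from I]
Op 5: C2 read [C2 read from I: others=['C3=M'] -> C2=S, others downsized to S] -> [I,I,S,S] [MISS #3: read from I]
Op 6: C2 read [C2 read: already in S, no change] -> [I,I,S,S] [hit: read from S]
Op 7: C0 write [C0 write: invalidate ['C2=S', 'C3=S'] -> C0=M] -> [M,I,I,I] [MISS #4: write from I]
Op 8: C0 read [C0 read: already in M, no change] -> [M,I,I,I] [hit: read from M]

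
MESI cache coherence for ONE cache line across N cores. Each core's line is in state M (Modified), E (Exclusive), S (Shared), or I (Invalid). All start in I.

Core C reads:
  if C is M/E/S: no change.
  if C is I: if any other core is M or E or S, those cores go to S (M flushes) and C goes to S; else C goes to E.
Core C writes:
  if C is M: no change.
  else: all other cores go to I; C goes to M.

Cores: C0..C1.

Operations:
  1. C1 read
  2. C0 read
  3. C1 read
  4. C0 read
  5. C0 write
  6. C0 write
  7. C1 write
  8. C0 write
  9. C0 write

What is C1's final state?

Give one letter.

Op 1: C1 read [C1 read from I: no other sharers -> C1=E (exclusive)] -> [I,E]
Op 2: C0 read [C0 read from I: others=['C1=E'] -> C0=S, others downsized to S] -> [S,S]
Op 3: C1 read [C1 read: already in S, no change] -> [S,S]
Op 4: C0 read [C0 read: already in S, no change] -> [S,S]
Op 5: C0 write [C0 write: invalidate ['C1=S'] -> C0=M] -> [M,I]
Op 6: C0 write [C0 write: already M (modified), no change] -> [M,I]
Op 7: C1 write [C1 write: invalidate ['C0=M'] -> C1=M] -> [I,M]
Op 8: C0 write [C0 write: invalidate ['C1=M'] -> C0=M] -> [M,I]
Op 9: C0 write [C0 write: already M (modified), no change] -> [M,I]

Answer: I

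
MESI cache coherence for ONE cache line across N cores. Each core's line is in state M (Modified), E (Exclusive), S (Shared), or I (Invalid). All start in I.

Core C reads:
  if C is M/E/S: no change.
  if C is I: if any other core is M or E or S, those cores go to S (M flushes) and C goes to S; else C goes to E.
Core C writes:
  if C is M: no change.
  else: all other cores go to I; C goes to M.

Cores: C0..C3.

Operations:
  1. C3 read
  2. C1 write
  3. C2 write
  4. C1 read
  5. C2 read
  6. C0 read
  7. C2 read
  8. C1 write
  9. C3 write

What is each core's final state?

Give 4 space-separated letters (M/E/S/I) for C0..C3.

Op 1: C3 read [C3 read from I: no other sharers -> C3=E (exclusive)] -> [I,I,I,E]
Op 2: C1 write [C1 write: invalidate ['C3=E'] -> C1=M] -> [I,M,I,I]
Op 3: C2 write [C2 write: invalidate ['C1=M'] -> C2=M] -> [I,I,M,I]
Op 4: C1 read [C1 read from I: others=['C2=M'] -> C1=S, others downsized to S] -> [I,S,S,I]
Op 5: C2 read [C2 read: already in S, no change] -> [I,S,S,I]
Op 6: C0 read [C0 read from I: others=['C1=S', 'C2=S'] -> C0=S, others downsized to S] -> [S,S,S,I]
Op 7: C2 read [C2 read: already in S, no change] -> [S,S,S,I]
Op 8: C1 write [C1 write: invalidate ['C0=S', 'C2=S'] -> C1=M] -> [I,M,I,I]
Op 9: C3 write [C3 write: invalidate ['C1=M'] -> C3=M] -> [I,I,I,M]

Answer: I I I M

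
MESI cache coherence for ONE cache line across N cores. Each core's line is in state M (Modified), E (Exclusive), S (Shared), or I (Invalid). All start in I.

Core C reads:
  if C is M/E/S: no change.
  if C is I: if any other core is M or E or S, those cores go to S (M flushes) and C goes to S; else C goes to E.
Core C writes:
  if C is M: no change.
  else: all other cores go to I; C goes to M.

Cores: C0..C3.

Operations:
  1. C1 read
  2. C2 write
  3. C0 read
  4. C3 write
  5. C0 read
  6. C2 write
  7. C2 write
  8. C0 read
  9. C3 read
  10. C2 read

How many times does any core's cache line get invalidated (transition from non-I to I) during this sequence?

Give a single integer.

Answer: 5

Derivation:
Op 1: C1 read [C1 read from I: no other sharers -> C1=E (exclusive)] -> [I,E,I,I] (invalidations this op: 0; running total: 0)
Op 2: C2 write [C2 write: invalidate ['C1=E'] -> C2=M] -> [I,I,M,I] (invalidations this op: 1; running total: 1)
Op 3: C0 read [C0 read from I: others=['C2=M'] -> C0=S, others downsized to S] -> [S,I,S,I] (invalidations this op: 0; running total: 1)
Op 4: C3 write [C3 write: invalidate ['C0=S', 'C2=S'] -> C3=M] -> [I,I,I,M] (invalidations this op: 2; running total: 3)
Op 5: C0 read [C0 read from I: others=['C3=M'] -> C0=S, others downsized to S] -> [S,I,I,S] (invalidations this op: 0; running total: 3)
Op 6: C2 write [C2 write: invalidate ['C0=S', 'C3=S'] -> C2=M] -> [I,I,M,I] (invalidations this op: 2; running total: 5)
Op 7: C2 write [C2 write: already M (modified), no change] -> [I,I,M,I] (invalidations this op: 0; running total: 5)
Op 8: C0 read [C0 read from I: others=['C2=M'] -> C0=S, others downsized to S] -> [S,I,S,I] (invalidations this op: 0; running total: 5)
Op 9: C3 read [C3 read from I: others=['C0=S', 'C2=S'] -> C3=S, others downsized to S] -> [S,I,S,S] (invalidations this op: 0; running total: 5)
Op 10: C2 read [C2 read: already in S, no change] -> [S,I,S,S] (invalidations this op: 0; running total: 5)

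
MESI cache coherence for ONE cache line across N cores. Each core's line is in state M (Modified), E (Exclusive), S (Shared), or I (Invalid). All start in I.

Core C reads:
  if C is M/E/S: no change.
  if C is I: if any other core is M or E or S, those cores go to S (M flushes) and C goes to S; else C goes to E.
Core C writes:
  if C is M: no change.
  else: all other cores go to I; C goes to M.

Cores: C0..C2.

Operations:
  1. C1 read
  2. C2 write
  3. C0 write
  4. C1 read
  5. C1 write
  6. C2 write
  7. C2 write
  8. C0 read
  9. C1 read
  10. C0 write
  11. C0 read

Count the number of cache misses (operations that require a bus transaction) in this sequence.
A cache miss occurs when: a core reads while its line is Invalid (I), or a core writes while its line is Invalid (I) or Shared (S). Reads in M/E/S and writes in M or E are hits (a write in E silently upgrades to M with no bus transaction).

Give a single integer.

Answer: 9

Derivation:
Op 1: C1 read [C1 read from I: no other sharers -> C1=E (exclusive)] -> [I,E,I] [MISS #1: read from I]
Op 2: C2 write [C2 write: invalidate ['C1=E'] -> C2=M] -> [I,I,M] [MISS #2: write from I]
Op 3: C0 write [C0 write: invalidate ['C2=M'] -> C0=M] -> [M,I,I] [MISS #3: write from I]
Op 4: C1 read [C1 read from I: others=['C0=M'] -> C1=S, others downsized to S] -> [S,S,I] [MISS #4: read from I]
Op 5: C1 write [C1 write: invalidate ['C0=S'] -> C1=M] -> [I,M,I] [MISS #5: write from S]
Op 6: C2 write [C2 write: invalidate ['C1=M'] -> C2=M] -> [I,I,M] [MISS #6: write from I]
Op 7: C2 write [C2 write: already M (modified), no change] -> [I,I,M] [hit: write from M]
Op 8: C0 read [C0 read from I: others=['C2=M'] -> C0=S, others downsized to S] -> [S,I,S] [MISS #7: read from I]
Op 9: C1 read [C1 read from I: others=['C0=S', 'C2=S'] -> C1=S, others downsized to S] -> [S,S,S] [MISS #8: read from I]
Op 10: C0 write [C0 write: invalidate ['C1=S', 'C2=S'] -> C0=M] -> [M,I,I] [MISS #9: write from S]
Op 11: C0 read [C0 read: already in M, no change] -> [M,I,I] [hit: read from M]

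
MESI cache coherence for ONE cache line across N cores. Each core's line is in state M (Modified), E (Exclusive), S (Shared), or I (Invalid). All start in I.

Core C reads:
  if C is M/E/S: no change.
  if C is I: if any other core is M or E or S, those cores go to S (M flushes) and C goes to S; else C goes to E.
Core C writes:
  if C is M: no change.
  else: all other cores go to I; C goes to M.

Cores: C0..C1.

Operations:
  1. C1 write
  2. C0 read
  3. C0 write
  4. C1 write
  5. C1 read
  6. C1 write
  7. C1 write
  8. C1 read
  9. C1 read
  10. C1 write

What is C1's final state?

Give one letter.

Answer: M

Derivation:
Op 1: C1 write [C1 write: invalidate none -> C1=M] -> [I,M]
Op 2: C0 read [C0 read from I: others=['C1=M'] -> C0=S, others downsized to S] -> [S,S]
Op 3: C0 write [C0 write: invalidate ['C1=S'] -> C0=M] -> [M,I]
Op 4: C1 write [C1 write: invalidate ['C0=M'] -> C1=M] -> [I,M]
Op 5: C1 read [C1 read: already in M, no change] -> [I,M]
Op 6: C1 write [C1 write: already M (modified), no change] -> [I,M]
Op 7: C1 write [C1 write: already M (modified), no change] -> [I,M]
Op 8: C1 read [C1 read: already in M, no change] -> [I,M]
Op 9: C1 read [C1 read: already in M, no change] -> [I,M]
Op 10: C1 write [C1 write: already M (modified), no change] -> [I,M]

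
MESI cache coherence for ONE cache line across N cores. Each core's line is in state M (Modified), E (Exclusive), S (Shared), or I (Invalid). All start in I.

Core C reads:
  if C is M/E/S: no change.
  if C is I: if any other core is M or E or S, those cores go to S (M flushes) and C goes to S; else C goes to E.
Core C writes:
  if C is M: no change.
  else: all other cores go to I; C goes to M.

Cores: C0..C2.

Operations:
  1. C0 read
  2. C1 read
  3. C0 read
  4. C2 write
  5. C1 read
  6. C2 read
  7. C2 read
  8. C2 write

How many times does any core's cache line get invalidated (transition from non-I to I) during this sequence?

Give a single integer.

Op 1: C0 read [C0 read from I: no other sharers -> C0=E (exclusive)] -> [E,I,I] (invalidations this op: 0; running total: 0)
Op 2: C1 read [C1 read from I: others=['C0=E'] -> C1=S, others downsized to S] -> [S,S,I] (invalidations this op: 0; running total: 0)
Op 3: C0 read [C0 read: already in S, no change] -> [S,S,I] (invalidations this op: 0; running total: 0)
Op 4: C2 write [C2 write: invalidate ['C0=S', 'C1=S'] -> C2=M] -> [I,I,M] (invalidations this op: 2; running total: 2)
Op 5: C1 read [C1 read from I: others=['C2=M'] -> C1=S, others downsized to S] -> [I,S,S] (invalidations this op: 0; running total: 2)
Op 6: C2 read [C2 read: already in S, no change] -> [I,S,S] (invalidations this op: 0; running total: 2)
Op 7: C2 read [C2 read: already in S, no change] -> [I,S,S] (invalidations this op: 0; running total: 2)
Op 8: C2 write [C2 write: invalidate ['C1=S'] -> C2=M] -> [I,I,M] (invalidations this op: 1; running total: 3)

Answer: 3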